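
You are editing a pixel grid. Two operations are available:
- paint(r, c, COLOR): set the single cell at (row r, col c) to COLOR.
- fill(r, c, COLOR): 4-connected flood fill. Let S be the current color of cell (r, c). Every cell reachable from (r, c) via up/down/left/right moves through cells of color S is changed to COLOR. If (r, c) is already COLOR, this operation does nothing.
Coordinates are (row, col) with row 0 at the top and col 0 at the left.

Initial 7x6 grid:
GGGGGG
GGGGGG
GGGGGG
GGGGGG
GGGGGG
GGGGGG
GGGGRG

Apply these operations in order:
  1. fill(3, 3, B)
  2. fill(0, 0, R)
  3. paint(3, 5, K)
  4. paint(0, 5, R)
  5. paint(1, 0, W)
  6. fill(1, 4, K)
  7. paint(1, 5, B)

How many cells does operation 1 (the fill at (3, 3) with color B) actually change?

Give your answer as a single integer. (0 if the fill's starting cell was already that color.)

Answer: 41

Derivation:
After op 1 fill(3,3,B) [41 cells changed]:
BBBBBB
BBBBBB
BBBBBB
BBBBBB
BBBBBB
BBBBBB
BBBBRB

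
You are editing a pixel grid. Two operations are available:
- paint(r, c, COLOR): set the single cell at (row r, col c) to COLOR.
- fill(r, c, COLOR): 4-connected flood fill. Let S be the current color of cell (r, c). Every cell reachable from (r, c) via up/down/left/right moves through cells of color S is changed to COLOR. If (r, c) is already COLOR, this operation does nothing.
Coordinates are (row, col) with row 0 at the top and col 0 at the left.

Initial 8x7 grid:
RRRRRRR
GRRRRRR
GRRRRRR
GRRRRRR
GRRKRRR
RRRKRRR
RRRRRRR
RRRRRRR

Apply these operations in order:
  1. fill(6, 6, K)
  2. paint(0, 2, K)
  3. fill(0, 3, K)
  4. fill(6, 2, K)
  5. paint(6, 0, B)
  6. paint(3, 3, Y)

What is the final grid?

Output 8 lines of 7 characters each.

Answer: KKKKKKK
GKKKKKK
GKKKKKK
GKKYKKK
GKKKKKK
KKKKKKK
BKKKKKK
KKKKKKK

Derivation:
After op 1 fill(6,6,K) [50 cells changed]:
KKKKKKK
GKKKKKK
GKKKKKK
GKKKKKK
GKKKKKK
KKKKKKK
KKKKKKK
KKKKKKK
After op 2 paint(0,2,K):
KKKKKKK
GKKKKKK
GKKKKKK
GKKKKKK
GKKKKKK
KKKKKKK
KKKKKKK
KKKKKKK
After op 3 fill(0,3,K) [0 cells changed]:
KKKKKKK
GKKKKKK
GKKKKKK
GKKKKKK
GKKKKKK
KKKKKKK
KKKKKKK
KKKKKKK
After op 4 fill(6,2,K) [0 cells changed]:
KKKKKKK
GKKKKKK
GKKKKKK
GKKKKKK
GKKKKKK
KKKKKKK
KKKKKKK
KKKKKKK
After op 5 paint(6,0,B):
KKKKKKK
GKKKKKK
GKKKKKK
GKKKKKK
GKKKKKK
KKKKKKK
BKKKKKK
KKKKKKK
After op 6 paint(3,3,Y):
KKKKKKK
GKKKKKK
GKKKKKK
GKKYKKK
GKKKKKK
KKKKKKK
BKKKKKK
KKKKKKK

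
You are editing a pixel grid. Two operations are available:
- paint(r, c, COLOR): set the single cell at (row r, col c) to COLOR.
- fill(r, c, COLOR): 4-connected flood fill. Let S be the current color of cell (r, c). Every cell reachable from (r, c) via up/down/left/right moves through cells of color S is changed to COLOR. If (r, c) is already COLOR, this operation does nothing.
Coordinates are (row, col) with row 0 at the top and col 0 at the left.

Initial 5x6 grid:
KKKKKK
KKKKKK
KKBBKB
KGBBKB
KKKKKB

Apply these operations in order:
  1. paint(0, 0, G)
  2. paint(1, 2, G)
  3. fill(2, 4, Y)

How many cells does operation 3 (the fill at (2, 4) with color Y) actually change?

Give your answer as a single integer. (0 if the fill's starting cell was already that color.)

Answer: 20

Derivation:
After op 1 paint(0,0,G):
GKKKKK
KKKKKK
KKBBKB
KGBBKB
KKKKKB
After op 2 paint(1,2,G):
GKKKKK
KKGKKK
KKBBKB
KGBBKB
KKKKKB
After op 3 fill(2,4,Y) [20 cells changed]:
GYYYYY
YYGYYY
YYBBYB
YGBBYB
YYYYYB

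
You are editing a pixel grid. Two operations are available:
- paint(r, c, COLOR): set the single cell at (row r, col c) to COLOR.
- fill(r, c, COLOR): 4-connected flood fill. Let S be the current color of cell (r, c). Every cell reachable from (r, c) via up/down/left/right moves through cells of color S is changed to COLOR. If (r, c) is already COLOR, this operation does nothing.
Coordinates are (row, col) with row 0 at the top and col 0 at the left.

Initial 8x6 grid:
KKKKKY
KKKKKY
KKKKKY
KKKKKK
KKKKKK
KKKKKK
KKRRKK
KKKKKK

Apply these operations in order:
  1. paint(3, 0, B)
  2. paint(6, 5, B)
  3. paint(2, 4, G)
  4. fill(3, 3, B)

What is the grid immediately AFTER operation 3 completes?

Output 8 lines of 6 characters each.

Answer: KKKKKY
KKKKKY
KKKKGY
BKKKKK
KKKKKK
KKKKKK
KKRRKB
KKKKKK

Derivation:
After op 1 paint(3,0,B):
KKKKKY
KKKKKY
KKKKKY
BKKKKK
KKKKKK
KKKKKK
KKRRKK
KKKKKK
After op 2 paint(6,5,B):
KKKKKY
KKKKKY
KKKKKY
BKKKKK
KKKKKK
KKKKKK
KKRRKB
KKKKKK
After op 3 paint(2,4,G):
KKKKKY
KKKKKY
KKKKGY
BKKKKK
KKKKKK
KKKKKK
KKRRKB
KKKKKK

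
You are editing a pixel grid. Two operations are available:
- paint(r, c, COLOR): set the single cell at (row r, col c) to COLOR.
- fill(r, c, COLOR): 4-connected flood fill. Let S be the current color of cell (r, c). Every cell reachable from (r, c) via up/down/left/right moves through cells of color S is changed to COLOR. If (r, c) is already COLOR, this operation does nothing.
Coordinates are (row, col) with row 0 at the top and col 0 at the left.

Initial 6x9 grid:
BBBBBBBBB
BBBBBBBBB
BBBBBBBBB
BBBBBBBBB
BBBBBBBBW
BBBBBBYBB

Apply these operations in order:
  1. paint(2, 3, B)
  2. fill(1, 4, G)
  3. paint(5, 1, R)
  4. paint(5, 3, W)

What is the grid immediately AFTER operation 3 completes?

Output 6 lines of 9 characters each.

After op 1 paint(2,3,B):
BBBBBBBBB
BBBBBBBBB
BBBBBBBBB
BBBBBBBBB
BBBBBBBBW
BBBBBBYBB
After op 2 fill(1,4,G) [52 cells changed]:
GGGGGGGGG
GGGGGGGGG
GGGGGGGGG
GGGGGGGGG
GGGGGGGGW
GGGGGGYGG
After op 3 paint(5,1,R):
GGGGGGGGG
GGGGGGGGG
GGGGGGGGG
GGGGGGGGG
GGGGGGGGW
GRGGGGYGG

Answer: GGGGGGGGG
GGGGGGGGG
GGGGGGGGG
GGGGGGGGG
GGGGGGGGW
GRGGGGYGG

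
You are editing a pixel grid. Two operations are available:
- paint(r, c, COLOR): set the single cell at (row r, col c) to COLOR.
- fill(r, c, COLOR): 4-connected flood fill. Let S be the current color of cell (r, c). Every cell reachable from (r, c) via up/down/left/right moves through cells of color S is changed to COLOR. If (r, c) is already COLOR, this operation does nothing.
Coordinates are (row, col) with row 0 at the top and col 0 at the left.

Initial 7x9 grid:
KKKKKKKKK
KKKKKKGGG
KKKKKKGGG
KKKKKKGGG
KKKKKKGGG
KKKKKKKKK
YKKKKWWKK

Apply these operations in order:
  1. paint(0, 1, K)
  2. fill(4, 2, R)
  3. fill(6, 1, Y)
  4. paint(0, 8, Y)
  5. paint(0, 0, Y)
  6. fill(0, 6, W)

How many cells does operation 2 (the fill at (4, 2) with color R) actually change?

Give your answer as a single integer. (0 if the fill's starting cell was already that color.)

After op 1 paint(0,1,K):
KKKKKKKKK
KKKKKKGGG
KKKKKKGGG
KKKKKKGGG
KKKKKKGGG
KKKKKKKKK
YKKKKWWKK
After op 2 fill(4,2,R) [48 cells changed]:
RRRRRRRRR
RRRRRRGGG
RRRRRRGGG
RRRRRRGGG
RRRRRRGGG
RRRRRRRRR
YRRRRWWRR

Answer: 48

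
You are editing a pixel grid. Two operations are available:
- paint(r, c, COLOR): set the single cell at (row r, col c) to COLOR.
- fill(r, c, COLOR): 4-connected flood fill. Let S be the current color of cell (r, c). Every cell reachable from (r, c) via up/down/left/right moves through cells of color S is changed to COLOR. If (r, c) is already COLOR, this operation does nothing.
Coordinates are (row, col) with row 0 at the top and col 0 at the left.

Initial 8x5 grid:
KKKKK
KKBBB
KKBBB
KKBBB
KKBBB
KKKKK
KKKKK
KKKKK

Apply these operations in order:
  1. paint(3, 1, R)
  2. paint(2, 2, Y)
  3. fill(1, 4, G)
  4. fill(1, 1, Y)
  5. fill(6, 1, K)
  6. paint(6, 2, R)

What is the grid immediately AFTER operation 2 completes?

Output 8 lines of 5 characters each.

After op 1 paint(3,1,R):
KKKKK
KKBBB
KKBBB
KRBBB
KKBBB
KKKKK
KKKKK
KKKKK
After op 2 paint(2,2,Y):
KKKKK
KKBBB
KKYBB
KRBBB
KKBBB
KKKKK
KKKKK
KKKKK

Answer: KKKKK
KKBBB
KKYBB
KRBBB
KKBBB
KKKKK
KKKKK
KKKKK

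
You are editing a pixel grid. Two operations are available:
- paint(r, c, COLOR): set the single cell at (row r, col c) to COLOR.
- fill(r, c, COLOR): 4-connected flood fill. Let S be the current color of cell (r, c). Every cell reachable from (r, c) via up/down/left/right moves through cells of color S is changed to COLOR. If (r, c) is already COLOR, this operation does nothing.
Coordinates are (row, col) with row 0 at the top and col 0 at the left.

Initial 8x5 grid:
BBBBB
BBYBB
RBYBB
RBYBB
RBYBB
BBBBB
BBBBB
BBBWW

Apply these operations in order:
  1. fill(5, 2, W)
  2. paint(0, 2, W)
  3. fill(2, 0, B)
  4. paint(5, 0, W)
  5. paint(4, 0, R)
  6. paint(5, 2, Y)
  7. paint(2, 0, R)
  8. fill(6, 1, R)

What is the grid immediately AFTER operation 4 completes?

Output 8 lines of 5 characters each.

After op 1 fill(5,2,W) [31 cells changed]:
WWWWW
WWYWW
RWYWW
RWYWW
RWYWW
WWWWW
WWWWW
WWWWW
After op 2 paint(0,2,W):
WWWWW
WWYWW
RWYWW
RWYWW
RWYWW
WWWWW
WWWWW
WWWWW
After op 3 fill(2,0,B) [3 cells changed]:
WWWWW
WWYWW
BWYWW
BWYWW
BWYWW
WWWWW
WWWWW
WWWWW
After op 4 paint(5,0,W):
WWWWW
WWYWW
BWYWW
BWYWW
BWYWW
WWWWW
WWWWW
WWWWW

Answer: WWWWW
WWYWW
BWYWW
BWYWW
BWYWW
WWWWW
WWWWW
WWWWW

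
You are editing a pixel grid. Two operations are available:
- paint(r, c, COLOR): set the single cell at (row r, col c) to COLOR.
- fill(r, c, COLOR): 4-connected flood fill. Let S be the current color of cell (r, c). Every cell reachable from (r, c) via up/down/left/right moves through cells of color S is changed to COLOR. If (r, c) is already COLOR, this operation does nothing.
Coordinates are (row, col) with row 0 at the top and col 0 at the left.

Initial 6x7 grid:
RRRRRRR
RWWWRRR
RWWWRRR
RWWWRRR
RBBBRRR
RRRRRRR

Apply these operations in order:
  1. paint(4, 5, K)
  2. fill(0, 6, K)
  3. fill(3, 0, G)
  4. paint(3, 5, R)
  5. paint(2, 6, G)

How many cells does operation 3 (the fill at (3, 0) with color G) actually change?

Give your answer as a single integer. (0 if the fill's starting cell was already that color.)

After op 1 paint(4,5,K):
RRRRRRR
RWWWRRR
RWWWRRR
RWWWRRR
RBBBRKR
RRRRRRR
After op 2 fill(0,6,K) [29 cells changed]:
KKKKKKK
KWWWKKK
KWWWKKK
KWWWKKK
KBBBKKK
KKKKKKK
After op 3 fill(3,0,G) [30 cells changed]:
GGGGGGG
GWWWGGG
GWWWGGG
GWWWGGG
GBBBGGG
GGGGGGG

Answer: 30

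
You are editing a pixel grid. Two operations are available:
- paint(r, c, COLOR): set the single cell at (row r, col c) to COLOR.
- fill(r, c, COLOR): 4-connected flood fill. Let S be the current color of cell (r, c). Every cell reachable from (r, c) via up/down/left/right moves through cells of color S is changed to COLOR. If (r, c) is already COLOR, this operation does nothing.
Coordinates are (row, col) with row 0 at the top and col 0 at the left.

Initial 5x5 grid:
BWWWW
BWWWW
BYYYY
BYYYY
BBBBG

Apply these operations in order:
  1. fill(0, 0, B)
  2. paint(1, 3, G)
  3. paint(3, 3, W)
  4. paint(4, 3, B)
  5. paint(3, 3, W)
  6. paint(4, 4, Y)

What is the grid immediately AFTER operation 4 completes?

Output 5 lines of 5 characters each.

After op 1 fill(0,0,B) [0 cells changed]:
BWWWW
BWWWW
BYYYY
BYYYY
BBBBG
After op 2 paint(1,3,G):
BWWWW
BWWGW
BYYYY
BYYYY
BBBBG
After op 3 paint(3,3,W):
BWWWW
BWWGW
BYYYY
BYYWY
BBBBG
After op 4 paint(4,3,B):
BWWWW
BWWGW
BYYYY
BYYWY
BBBBG

Answer: BWWWW
BWWGW
BYYYY
BYYWY
BBBBG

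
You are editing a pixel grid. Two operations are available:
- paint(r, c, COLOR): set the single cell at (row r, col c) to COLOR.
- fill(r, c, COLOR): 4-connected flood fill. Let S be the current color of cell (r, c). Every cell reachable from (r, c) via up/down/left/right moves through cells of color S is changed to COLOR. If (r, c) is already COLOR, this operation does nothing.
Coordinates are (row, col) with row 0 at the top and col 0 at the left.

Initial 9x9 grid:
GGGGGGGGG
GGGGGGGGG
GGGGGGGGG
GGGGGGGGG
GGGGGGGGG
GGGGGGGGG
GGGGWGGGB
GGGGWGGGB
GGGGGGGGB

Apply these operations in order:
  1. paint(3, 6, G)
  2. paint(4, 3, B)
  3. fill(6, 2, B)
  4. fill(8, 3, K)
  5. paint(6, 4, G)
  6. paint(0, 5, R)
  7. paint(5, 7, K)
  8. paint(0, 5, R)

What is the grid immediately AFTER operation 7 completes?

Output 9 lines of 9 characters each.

Answer: KKKKKRKKK
KKKKKKKKK
KKKKKKKKK
KKKKKKKKK
KKKKKKKKK
KKKKKKKKK
KKKKGKKKK
KKKKWKKKK
KKKKKKKKK

Derivation:
After op 1 paint(3,6,G):
GGGGGGGGG
GGGGGGGGG
GGGGGGGGG
GGGGGGGGG
GGGGGGGGG
GGGGGGGGG
GGGGWGGGB
GGGGWGGGB
GGGGGGGGB
After op 2 paint(4,3,B):
GGGGGGGGG
GGGGGGGGG
GGGGGGGGG
GGGGGGGGG
GGGBGGGGG
GGGGGGGGG
GGGGWGGGB
GGGGWGGGB
GGGGGGGGB
After op 3 fill(6,2,B) [75 cells changed]:
BBBBBBBBB
BBBBBBBBB
BBBBBBBBB
BBBBBBBBB
BBBBBBBBB
BBBBBBBBB
BBBBWBBBB
BBBBWBBBB
BBBBBBBBB
After op 4 fill(8,3,K) [79 cells changed]:
KKKKKKKKK
KKKKKKKKK
KKKKKKKKK
KKKKKKKKK
KKKKKKKKK
KKKKKKKKK
KKKKWKKKK
KKKKWKKKK
KKKKKKKKK
After op 5 paint(6,4,G):
KKKKKKKKK
KKKKKKKKK
KKKKKKKKK
KKKKKKKKK
KKKKKKKKK
KKKKKKKKK
KKKKGKKKK
KKKKWKKKK
KKKKKKKKK
After op 6 paint(0,5,R):
KKKKKRKKK
KKKKKKKKK
KKKKKKKKK
KKKKKKKKK
KKKKKKKKK
KKKKKKKKK
KKKKGKKKK
KKKKWKKKK
KKKKKKKKK
After op 7 paint(5,7,K):
KKKKKRKKK
KKKKKKKKK
KKKKKKKKK
KKKKKKKKK
KKKKKKKKK
KKKKKKKKK
KKKKGKKKK
KKKKWKKKK
KKKKKKKKK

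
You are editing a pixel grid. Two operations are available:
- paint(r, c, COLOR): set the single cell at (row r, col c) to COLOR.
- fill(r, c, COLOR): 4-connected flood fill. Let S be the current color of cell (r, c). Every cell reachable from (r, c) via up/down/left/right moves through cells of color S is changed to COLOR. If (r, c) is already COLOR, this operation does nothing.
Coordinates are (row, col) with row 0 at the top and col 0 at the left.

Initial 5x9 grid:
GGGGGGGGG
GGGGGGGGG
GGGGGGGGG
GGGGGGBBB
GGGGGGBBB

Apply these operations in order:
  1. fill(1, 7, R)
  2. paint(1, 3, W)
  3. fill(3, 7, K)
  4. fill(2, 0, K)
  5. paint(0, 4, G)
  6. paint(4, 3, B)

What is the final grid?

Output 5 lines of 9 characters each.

Answer: KKKKGKKKK
KKKWKKKKK
KKKKKKKKK
KKKKKKKKK
KKKBKKKKK

Derivation:
After op 1 fill(1,7,R) [39 cells changed]:
RRRRRRRRR
RRRRRRRRR
RRRRRRRRR
RRRRRRBBB
RRRRRRBBB
After op 2 paint(1,3,W):
RRRRRRRRR
RRRWRRRRR
RRRRRRRRR
RRRRRRBBB
RRRRRRBBB
After op 3 fill(3,7,K) [6 cells changed]:
RRRRRRRRR
RRRWRRRRR
RRRRRRRRR
RRRRRRKKK
RRRRRRKKK
After op 4 fill(2,0,K) [38 cells changed]:
KKKKKKKKK
KKKWKKKKK
KKKKKKKKK
KKKKKKKKK
KKKKKKKKK
After op 5 paint(0,4,G):
KKKKGKKKK
KKKWKKKKK
KKKKKKKKK
KKKKKKKKK
KKKKKKKKK
After op 6 paint(4,3,B):
KKKKGKKKK
KKKWKKKKK
KKKKKKKKK
KKKKKKKKK
KKKBKKKKK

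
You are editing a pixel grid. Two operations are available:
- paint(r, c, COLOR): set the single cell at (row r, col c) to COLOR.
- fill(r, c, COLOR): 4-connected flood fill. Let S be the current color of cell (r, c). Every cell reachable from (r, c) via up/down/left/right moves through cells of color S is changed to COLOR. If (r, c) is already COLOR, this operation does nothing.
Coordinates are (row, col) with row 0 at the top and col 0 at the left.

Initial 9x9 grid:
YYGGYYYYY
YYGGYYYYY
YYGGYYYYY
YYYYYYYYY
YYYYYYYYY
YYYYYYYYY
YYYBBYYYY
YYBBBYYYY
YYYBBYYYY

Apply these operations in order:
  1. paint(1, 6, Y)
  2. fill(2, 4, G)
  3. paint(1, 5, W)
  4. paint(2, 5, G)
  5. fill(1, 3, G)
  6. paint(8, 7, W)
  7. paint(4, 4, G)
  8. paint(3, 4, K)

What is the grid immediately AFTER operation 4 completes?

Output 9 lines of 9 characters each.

Answer: GGGGGGGGG
GGGGGWGGG
GGGGGGGGG
GGGGGGGGG
GGGGGGGGG
GGGGGGGGG
GGGBBGGGG
GGBBBGGGG
GGGBBGGGG

Derivation:
After op 1 paint(1,6,Y):
YYGGYYYYY
YYGGYYYYY
YYGGYYYYY
YYYYYYYYY
YYYYYYYYY
YYYYYYYYY
YYYBBYYYY
YYBBBYYYY
YYYBBYYYY
After op 2 fill(2,4,G) [68 cells changed]:
GGGGGGGGG
GGGGGGGGG
GGGGGGGGG
GGGGGGGGG
GGGGGGGGG
GGGGGGGGG
GGGBBGGGG
GGBBBGGGG
GGGBBGGGG
After op 3 paint(1,5,W):
GGGGGGGGG
GGGGGWGGG
GGGGGGGGG
GGGGGGGGG
GGGGGGGGG
GGGGGGGGG
GGGBBGGGG
GGBBBGGGG
GGGBBGGGG
After op 4 paint(2,5,G):
GGGGGGGGG
GGGGGWGGG
GGGGGGGGG
GGGGGGGGG
GGGGGGGGG
GGGGGGGGG
GGGBBGGGG
GGBBBGGGG
GGGBBGGGG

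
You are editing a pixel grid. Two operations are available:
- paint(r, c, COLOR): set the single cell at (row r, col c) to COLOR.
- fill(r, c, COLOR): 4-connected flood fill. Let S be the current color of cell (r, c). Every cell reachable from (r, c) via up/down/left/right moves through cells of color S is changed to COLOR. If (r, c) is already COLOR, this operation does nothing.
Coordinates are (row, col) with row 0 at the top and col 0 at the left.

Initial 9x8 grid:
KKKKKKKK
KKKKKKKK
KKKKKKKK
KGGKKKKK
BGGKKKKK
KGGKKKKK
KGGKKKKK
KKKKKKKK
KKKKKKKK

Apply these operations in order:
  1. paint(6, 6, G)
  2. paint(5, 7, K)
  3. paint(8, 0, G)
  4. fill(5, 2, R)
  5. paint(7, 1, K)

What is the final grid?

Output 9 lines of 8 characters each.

Answer: KKKKKKKK
KKKKKKKK
KKKKKKKK
KRRKKKKK
BRRKKKKK
KRRKKKKK
KRRKKKGK
KKKKKKKK
GKKKKKKK

Derivation:
After op 1 paint(6,6,G):
KKKKKKKK
KKKKKKKK
KKKKKKKK
KGGKKKKK
BGGKKKKK
KGGKKKKK
KGGKKKGK
KKKKKKKK
KKKKKKKK
After op 2 paint(5,7,K):
KKKKKKKK
KKKKKKKK
KKKKKKKK
KGGKKKKK
BGGKKKKK
KGGKKKKK
KGGKKKGK
KKKKKKKK
KKKKKKKK
After op 3 paint(8,0,G):
KKKKKKKK
KKKKKKKK
KKKKKKKK
KGGKKKKK
BGGKKKKK
KGGKKKKK
KGGKKKGK
KKKKKKKK
GKKKKKKK
After op 4 fill(5,2,R) [8 cells changed]:
KKKKKKKK
KKKKKKKK
KKKKKKKK
KRRKKKKK
BRRKKKKK
KRRKKKKK
KRRKKKGK
KKKKKKKK
GKKKKKKK
After op 5 paint(7,1,K):
KKKKKKKK
KKKKKKKK
KKKKKKKK
KRRKKKKK
BRRKKKKK
KRRKKKKK
KRRKKKGK
KKKKKKKK
GKKKKKKK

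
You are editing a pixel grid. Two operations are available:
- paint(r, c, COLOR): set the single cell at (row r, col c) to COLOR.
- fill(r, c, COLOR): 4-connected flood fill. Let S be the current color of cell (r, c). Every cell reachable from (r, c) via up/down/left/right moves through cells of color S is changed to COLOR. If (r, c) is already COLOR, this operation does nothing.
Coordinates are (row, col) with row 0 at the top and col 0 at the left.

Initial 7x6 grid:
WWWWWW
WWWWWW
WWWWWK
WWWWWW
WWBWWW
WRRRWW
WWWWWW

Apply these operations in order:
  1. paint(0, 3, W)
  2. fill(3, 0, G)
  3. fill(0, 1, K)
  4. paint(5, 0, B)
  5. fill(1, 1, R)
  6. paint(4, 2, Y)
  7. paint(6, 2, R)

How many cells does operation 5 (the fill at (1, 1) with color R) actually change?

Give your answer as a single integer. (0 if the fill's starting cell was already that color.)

After op 1 paint(0,3,W):
WWWWWW
WWWWWW
WWWWWK
WWWWWW
WWBWWW
WRRRWW
WWWWWW
After op 2 fill(3,0,G) [37 cells changed]:
GGGGGG
GGGGGG
GGGGGK
GGGGGG
GGBGGG
GRRRGG
GGGGGG
After op 3 fill(0,1,K) [37 cells changed]:
KKKKKK
KKKKKK
KKKKKK
KKKKKK
KKBKKK
KRRRKK
KKKKKK
After op 4 paint(5,0,B):
KKKKKK
KKKKKK
KKKKKK
KKKKKK
KKBKKK
BRRRKK
KKKKKK
After op 5 fill(1,1,R) [37 cells changed]:
RRRRRR
RRRRRR
RRRRRR
RRRRRR
RRBRRR
BRRRRR
RRRRRR

Answer: 37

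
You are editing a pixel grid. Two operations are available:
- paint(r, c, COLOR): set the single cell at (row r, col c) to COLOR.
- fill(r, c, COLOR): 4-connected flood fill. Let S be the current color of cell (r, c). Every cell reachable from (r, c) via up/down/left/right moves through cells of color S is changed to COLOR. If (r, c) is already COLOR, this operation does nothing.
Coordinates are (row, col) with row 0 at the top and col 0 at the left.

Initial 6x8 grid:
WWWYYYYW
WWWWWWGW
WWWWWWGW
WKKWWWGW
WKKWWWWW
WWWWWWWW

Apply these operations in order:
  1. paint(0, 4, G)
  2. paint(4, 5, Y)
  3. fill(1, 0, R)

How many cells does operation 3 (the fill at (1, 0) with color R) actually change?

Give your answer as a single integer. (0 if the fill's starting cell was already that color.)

Answer: 36

Derivation:
After op 1 paint(0,4,G):
WWWYGYYW
WWWWWWGW
WWWWWWGW
WKKWWWGW
WKKWWWWW
WWWWWWWW
After op 2 paint(4,5,Y):
WWWYGYYW
WWWWWWGW
WWWWWWGW
WKKWWWGW
WKKWWYWW
WWWWWWWW
After op 3 fill(1,0,R) [36 cells changed]:
RRRYGYYR
RRRRRRGR
RRRRRRGR
RKKRRRGR
RKKRRYRR
RRRRRRRR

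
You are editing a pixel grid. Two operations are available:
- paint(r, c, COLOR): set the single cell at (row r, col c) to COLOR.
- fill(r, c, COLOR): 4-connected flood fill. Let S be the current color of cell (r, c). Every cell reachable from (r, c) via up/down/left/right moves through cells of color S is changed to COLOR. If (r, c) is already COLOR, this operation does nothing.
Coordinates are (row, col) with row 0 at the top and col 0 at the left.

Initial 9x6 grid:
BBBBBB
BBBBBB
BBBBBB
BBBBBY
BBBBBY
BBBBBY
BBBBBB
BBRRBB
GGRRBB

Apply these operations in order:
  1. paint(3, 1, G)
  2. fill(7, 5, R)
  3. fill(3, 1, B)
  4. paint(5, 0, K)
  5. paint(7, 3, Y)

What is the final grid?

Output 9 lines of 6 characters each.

Answer: RRRRRR
RRRRRR
RRRRRR
RBRRRY
RRRRRY
KRRRRY
RRRRRR
RRRYRR
GGRRRR

Derivation:
After op 1 paint(3,1,G):
BBBBBB
BBBBBB
BBBBBB
BGBBBY
BBBBBY
BBBBBY
BBBBBB
BBRRBB
GGRRBB
After op 2 fill(7,5,R) [44 cells changed]:
RRRRRR
RRRRRR
RRRRRR
RGRRRY
RRRRRY
RRRRRY
RRRRRR
RRRRRR
GGRRRR
After op 3 fill(3,1,B) [1 cells changed]:
RRRRRR
RRRRRR
RRRRRR
RBRRRY
RRRRRY
RRRRRY
RRRRRR
RRRRRR
GGRRRR
After op 4 paint(5,0,K):
RRRRRR
RRRRRR
RRRRRR
RBRRRY
RRRRRY
KRRRRY
RRRRRR
RRRRRR
GGRRRR
After op 5 paint(7,3,Y):
RRRRRR
RRRRRR
RRRRRR
RBRRRY
RRRRRY
KRRRRY
RRRRRR
RRRYRR
GGRRRR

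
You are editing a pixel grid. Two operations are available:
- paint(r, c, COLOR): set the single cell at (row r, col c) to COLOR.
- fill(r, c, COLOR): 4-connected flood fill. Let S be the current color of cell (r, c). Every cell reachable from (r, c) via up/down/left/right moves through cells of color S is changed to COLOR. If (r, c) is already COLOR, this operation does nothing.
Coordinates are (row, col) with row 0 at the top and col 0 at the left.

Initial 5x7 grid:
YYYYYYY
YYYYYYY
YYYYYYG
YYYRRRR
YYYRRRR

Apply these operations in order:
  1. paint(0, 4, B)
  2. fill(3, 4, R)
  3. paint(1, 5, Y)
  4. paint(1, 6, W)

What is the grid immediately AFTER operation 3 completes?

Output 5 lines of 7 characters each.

Answer: YYYYBYY
YYYYYYY
YYYYYYG
YYYRRRR
YYYRRRR

Derivation:
After op 1 paint(0,4,B):
YYYYBYY
YYYYYYY
YYYYYYG
YYYRRRR
YYYRRRR
After op 2 fill(3,4,R) [0 cells changed]:
YYYYBYY
YYYYYYY
YYYYYYG
YYYRRRR
YYYRRRR
After op 3 paint(1,5,Y):
YYYYBYY
YYYYYYY
YYYYYYG
YYYRRRR
YYYRRRR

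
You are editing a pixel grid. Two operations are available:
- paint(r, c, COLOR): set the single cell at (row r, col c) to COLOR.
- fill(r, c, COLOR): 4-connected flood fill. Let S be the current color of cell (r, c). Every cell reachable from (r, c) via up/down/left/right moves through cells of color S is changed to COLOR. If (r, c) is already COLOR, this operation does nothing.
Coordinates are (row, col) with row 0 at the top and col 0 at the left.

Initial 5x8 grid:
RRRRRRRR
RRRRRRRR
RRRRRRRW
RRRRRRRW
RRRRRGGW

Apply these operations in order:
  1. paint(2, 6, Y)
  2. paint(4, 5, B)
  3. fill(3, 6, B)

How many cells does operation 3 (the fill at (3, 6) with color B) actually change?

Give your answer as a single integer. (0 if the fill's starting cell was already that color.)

After op 1 paint(2,6,Y):
RRRRRRRR
RRRRRRRR
RRRRRRYW
RRRRRRRW
RRRRRGGW
After op 2 paint(4,5,B):
RRRRRRRR
RRRRRRRR
RRRRRRYW
RRRRRRRW
RRRRRBGW
After op 3 fill(3,6,B) [34 cells changed]:
BBBBBBBB
BBBBBBBB
BBBBBBYW
BBBBBBBW
BBBBBBGW

Answer: 34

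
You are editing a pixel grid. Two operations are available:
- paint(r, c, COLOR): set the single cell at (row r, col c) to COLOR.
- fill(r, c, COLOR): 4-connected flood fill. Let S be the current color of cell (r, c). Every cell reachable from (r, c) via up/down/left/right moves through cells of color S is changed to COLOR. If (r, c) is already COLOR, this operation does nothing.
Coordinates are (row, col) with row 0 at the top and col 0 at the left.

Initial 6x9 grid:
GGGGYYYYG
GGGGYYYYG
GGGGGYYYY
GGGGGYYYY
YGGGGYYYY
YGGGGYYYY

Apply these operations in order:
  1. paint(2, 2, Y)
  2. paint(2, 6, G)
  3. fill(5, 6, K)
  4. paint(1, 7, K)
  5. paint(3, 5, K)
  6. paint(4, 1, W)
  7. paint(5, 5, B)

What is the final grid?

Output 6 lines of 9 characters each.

Answer: GGGGKKKKG
GGGGKKKKG
GGYGGKGKK
GGGGGKKKK
YWGGGKKKK
YGGGGBKKK

Derivation:
After op 1 paint(2,2,Y):
GGGGYYYYG
GGGGYYYYG
GGYGGYYYY
GGGGGYYYY
YGGGGYYYY
YGGGGYYYY
After op 2 paint(2,6,G):
GGGGYYYYG
GGGGYYYYG
GGYGGYGYY
GGGGGYYYY
YGGGGYYYY
YGGGGYYYY
After op 3 fill(5,6,K) [23 cells changed]:
GGGGKKKKG
GGGGKKKKG
GGYGGKGKK
GGGGGKKKK
YGGGGKKKK
YGGGGKKKK
After op 4 paint(1,7,K):
GGGGKKKKG
GGGGKKKKG
GGYGGKGKK
GGGGGKKKK
YGGGGKKKK
YGGGGKKKK
After op 5 paint(3,5,K):
GGGGKKKKG
GGGGKKKKG
GGYGGKGKK
GGGGGKKKK
YGGGGKKKK
YGGGGKKKK
After op 6 paint(4,1,W):
GGGGKKKKG
GGGGKKKKG
GGYGGKGKK
GGGGGKKKK
YWGGGKKKK
YGGGGKKKK
After op 7 paint(5,5,B):
GGGGKKKKG
GGGGKKKKG
GGYGGKGKK
GGGGGKKKK
YWGGGKKKK
YGGGGBKKK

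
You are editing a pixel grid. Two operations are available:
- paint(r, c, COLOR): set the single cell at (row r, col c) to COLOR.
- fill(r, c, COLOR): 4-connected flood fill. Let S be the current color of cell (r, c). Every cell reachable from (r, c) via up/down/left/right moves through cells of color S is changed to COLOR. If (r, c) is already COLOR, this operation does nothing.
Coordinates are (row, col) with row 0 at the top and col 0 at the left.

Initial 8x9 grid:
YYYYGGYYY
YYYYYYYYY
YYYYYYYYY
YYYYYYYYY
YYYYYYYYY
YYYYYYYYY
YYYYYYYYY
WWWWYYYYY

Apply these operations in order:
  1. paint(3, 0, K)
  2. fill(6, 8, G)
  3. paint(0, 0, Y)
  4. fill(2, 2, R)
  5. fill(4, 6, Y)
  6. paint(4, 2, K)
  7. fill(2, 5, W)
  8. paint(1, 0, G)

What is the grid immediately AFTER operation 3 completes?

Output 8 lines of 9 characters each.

Answer: YGGGGGGGG
GGGGGGGGG
GGGGGGGGG
KGGGGGGGG
GGGGGGGGG
GGGGGGGGG
GGGGGGGGG
WWWWGGGGG

Derivation:
After op 1 paint(3,0,K):
YYYYGGYYY
YYYYYYYYY
YYYYYYYYY
KYYYYYYYY
YYYYYYYYY
YYYYYYYYY
YYYYYYYYY
WWWWYYYYY
After op 2 fill(6,8,G) [65 cells changed]:
GGGGGGGGG
GGGGGGGGG
GGGGGGGGG
KGGGGGGGG
GGGGGGGGG
GGGGGGGGG
GGGGGGGGG
WWWWGGGGG
After op 3 paint(0,0,Y):
YGGGGGGGG
GGGGGGGGG
GGGGGGGGG
KGGGGGGGG
GGGGGGGGG
GGGGGGGGG
GGGGGGGGG
WWWWGGGGG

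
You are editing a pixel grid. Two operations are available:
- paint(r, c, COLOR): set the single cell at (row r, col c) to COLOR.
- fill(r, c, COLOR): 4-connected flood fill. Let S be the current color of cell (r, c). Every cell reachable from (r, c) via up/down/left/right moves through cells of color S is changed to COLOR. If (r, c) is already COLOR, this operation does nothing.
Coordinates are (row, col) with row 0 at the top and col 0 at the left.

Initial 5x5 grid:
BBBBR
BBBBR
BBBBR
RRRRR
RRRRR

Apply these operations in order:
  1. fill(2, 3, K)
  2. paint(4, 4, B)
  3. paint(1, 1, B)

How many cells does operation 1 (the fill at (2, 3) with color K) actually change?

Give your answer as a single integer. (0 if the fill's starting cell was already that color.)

Answer: 12

Derivation:
After op 1 fill(2,3,K) [12 cells changed]:
KKKKR
KKKKR
KKKKR
RRRRR
RRRRR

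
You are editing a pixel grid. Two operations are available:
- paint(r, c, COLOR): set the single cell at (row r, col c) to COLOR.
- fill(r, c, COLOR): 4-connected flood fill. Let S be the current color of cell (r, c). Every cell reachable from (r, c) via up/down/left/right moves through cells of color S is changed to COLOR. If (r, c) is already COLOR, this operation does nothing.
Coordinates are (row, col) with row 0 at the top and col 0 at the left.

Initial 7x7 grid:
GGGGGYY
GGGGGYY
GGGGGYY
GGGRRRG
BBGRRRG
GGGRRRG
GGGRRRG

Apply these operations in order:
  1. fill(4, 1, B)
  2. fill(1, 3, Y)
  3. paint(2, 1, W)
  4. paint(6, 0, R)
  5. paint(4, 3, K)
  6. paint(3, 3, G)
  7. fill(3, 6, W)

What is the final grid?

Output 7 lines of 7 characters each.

Answer: YYYYYYY
YYYYYYY
YWYYYYY
YYYGRRW
BBYKRRW
YYYRRRW
RYYRRRW

Derivation:
After op 1 fill(4,1,B) [0 cells changed]:
GGGGGYY
GGGGGYY
GGGGGYY
GGGRRRG
BBGRRRG
GGGRRRG
GGGRRRG
After op 2 fill(1,3,Y) [25 cells changed]:
YYYYYYY
YYYYYYY
YYYYYYY
YYYRRRG
BBYRRRG
YYYRRRG
YYYRRRG
After op 3 paint(2,1,W):
YYYYYYY
YYYYYYY
YWYYYYY
YYYRRRG
BBYRRRG
YYYRRRG
YYYRRRG
After op 4 paint(6,0,R):
YYYYYYY
YYYYYYY
YWYYYYY
YYYRRRG
BBYRRRG
YYYRRRG
RYYRRRG
After op 5 paint(4,3,K):
YYYYYYY
YYYYYYY
YWYYYYY
YYYRRRG
BBYKRRG
YYYRRRG
RYYRRRG
After op 6 paint(3,3,G):
YYYYYYY
YYYYYYY
YWYYYYY
YYYGRRG
BBYKRRG
YYYRRRG
RYYRRRG
After op 7 fill(3,6,W) [4 cells changed]:
YYYYYYY
YYYYYYY
YWYYYYY
YYYGRRW
BBYKRRW
YYYRRRW
RYYRRRW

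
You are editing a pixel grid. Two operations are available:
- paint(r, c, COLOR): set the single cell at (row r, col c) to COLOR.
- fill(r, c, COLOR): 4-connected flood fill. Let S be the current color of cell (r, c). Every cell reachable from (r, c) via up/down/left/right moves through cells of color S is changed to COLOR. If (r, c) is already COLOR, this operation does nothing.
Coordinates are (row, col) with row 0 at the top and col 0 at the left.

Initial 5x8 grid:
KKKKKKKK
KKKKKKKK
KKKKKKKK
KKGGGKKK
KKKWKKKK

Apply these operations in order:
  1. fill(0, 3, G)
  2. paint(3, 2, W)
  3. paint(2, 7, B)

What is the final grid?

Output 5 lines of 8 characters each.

After op 1 fill(0,3,G) [36 cells changed]:
GGGGGGGG
GGGGGGGG
GGGGGGGG
GGGGGGGG
GGGWGGGG
After op 2 paint(3,2,W):
GGGGGGGG
GGGGGGGG
GGGGGGGG
GGWGGGGG
GGGWGGGG
After op 3 paint(2,7,B):
GGGGGGGG
GGGGGGGG
GGGGGGGB
GGWGGGGG
GGGWGGGG

Answer: GGGGGGGG
GGGGGGGG
GGGGGGGB
GGWGGGGG
GGGWGGGG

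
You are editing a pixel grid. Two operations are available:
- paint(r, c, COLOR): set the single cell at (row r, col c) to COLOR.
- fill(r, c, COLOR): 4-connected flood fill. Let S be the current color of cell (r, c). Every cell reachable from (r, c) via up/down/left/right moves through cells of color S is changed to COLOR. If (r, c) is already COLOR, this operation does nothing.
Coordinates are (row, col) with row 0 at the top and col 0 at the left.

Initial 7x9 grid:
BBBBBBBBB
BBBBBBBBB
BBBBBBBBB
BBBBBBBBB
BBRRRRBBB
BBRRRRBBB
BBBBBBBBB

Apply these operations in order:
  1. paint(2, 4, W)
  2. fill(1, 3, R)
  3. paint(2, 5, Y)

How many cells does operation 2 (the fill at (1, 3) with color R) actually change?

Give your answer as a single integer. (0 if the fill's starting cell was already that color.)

Answer: 54

Derivation:
After op 1 paint(2,4,W):
BBBBBBBBB
BBBBBBBBB
BBBBWBBBB
BBBBBBBBB
BBRRRRBBB
BBRRRRBBB
BBBBBBBBB
After op 2 fill(1,3,R) [54 cells changed]:
RRRRRRRRR
RRRRRRRRR
RRRRWRRRR
RRRRRRRRR
RRRRRRRRR
RRRRRRRRR
RRRRRRRRR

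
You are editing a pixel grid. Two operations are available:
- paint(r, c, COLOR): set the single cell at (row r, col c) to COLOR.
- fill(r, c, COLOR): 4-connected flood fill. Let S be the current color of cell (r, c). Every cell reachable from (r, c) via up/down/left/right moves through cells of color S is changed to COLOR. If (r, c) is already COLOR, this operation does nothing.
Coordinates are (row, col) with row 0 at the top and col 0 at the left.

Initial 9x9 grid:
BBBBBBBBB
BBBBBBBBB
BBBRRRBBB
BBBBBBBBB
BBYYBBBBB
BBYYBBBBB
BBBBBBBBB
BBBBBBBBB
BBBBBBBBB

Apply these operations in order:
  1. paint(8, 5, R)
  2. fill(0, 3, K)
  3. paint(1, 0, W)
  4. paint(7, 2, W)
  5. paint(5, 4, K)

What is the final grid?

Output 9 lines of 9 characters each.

After op 1 paint(8,5,R):
BBBBBBBBB
BBBBBBBBB
BBBRRRBBB
BBBBBBBBB
BBYYBBBBB
BBYYBBBBB
BBBBBBBBB
BBBBBBBBB
BBBBBRBBB
After op 2 fill(0,3,K) [73 cells changed]:
KKKKKKKKK
KKKKKKKKK
KKKRRRKKK
KKKKKKKKK
KKYYKKKKK
KKYYKKKKK
KKKKKKKKK
KKKKKKKKK
KKKKKRKKK
After op 3 paint(1,0,W):
KKKKKKKKK
WKKKKKKKK
KKKRRRKKK
KKKKKKKKK
KKYYKKKKK
KKYYKKKKK
KKKKKKKKK
KKKKKKKKK
KKKKKRKKK
After op 4 paint(7,2,W):
KKKKKKKKK
WKKKKKKKK
KKKRRRKKK
KKKKKKKKK
KKYYKKKKK
KKYYKKKKK
KKKKKKKKK
KKWKKKKKK
KKKKKRKKK
After op 5 paint(5,4,K):
KKKKKKKKK
WKKKKKKKK
KKKRRRKKK
KKKKKKKKK
KKYYKKKKK
KKYYKKKKK
KKKKKKKKK
KKWKKKKKK
KKKKKRKKK

Answer: KKKKKKKKK
WKKKKKKKK
KKKRRRKKK
KKKKKKKKK
KKYYKKKKK
KKYYKKKKK
KKKKKKKKK
KKWKKKKKK
KKKKKRKKK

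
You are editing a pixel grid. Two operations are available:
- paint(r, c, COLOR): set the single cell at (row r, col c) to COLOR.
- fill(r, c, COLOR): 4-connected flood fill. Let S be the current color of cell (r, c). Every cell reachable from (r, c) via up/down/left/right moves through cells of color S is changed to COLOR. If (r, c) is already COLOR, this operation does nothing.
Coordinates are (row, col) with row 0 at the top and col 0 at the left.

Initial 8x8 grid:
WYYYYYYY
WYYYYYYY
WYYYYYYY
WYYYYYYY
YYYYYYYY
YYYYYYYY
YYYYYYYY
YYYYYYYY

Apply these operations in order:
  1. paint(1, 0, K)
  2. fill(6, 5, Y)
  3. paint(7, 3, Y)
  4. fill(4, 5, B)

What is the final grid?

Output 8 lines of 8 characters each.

Answer: WBBBBBBB
KBBBBBBB
WBBBBBBB
WBBBBBBB
BBBBBBBB
BBBBBBBB
BBBBBBBB
BBBBBBBB

Derivation:
After op 1 paint(1,0,K):
WYYYYYYY
KYYYYYYY
WYYYYYYY
WYYYYYYY
YYYYYYYY
YYYYYYYY
YYYYYYYY
YYYYYYYY
After op 2 fill(6,5,Y) [0 cells changed]:
WYYYYYYY
KYYYYYYY
WYYYYYYY
WYYYYYYY
YYYYYYYY
YYYYYYYY
YYYYYYYY
YYYYYYYY
After op 3 paint(7,3,Y):
WYYYYYYY
KYYYYYYY
WYYYYYYY
WYYYYYYY
YYYYYYYY
YYYYYYYY
YYYYYYYY
YYYYYYYY
After op 4 fill(4,5,B) [60 cells changed]:
WBBBBBBB
KBBBBBBB
WBBBBBBB
WBBBBBBB
BBBBBBBB
BBBBBBBB
BBBBBBBB
BBBBBBBB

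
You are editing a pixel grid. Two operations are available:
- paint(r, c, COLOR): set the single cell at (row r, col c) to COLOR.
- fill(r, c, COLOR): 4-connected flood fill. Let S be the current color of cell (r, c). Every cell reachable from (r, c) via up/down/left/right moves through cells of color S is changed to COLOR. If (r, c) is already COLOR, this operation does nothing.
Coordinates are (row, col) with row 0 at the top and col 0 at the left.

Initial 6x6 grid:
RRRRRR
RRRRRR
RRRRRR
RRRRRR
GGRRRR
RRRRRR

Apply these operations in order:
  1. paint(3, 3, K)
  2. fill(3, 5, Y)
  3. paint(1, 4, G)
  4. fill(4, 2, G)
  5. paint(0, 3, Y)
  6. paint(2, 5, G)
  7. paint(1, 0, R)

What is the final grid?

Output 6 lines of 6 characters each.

After op 1 paint(3,3,K):
RRRRRR
RRRRRR
RRRRRR
RRRKRR
GGRRRR
RRRRRR
After op 2 fill(3,5,Y) [33 cells changed]:
YYYYYY
YYYYYY
YYYYYY
YYYKYY
GGYYYY
YYYYYY
After op 3 paint(1,4,G):
YYYYYY
YYYYGY
YYYYYY
YYYKYY
GGYYYY
YYYYYY
After op 4 fill(4,2,G) [32 cells changed]:
GGGGGG
GGGGGG
GGGGGG
GGGKGG
GGGGGG
GGGGGG
After op 5 paint(0,3,Y):
GGGYGG
GGGGGG
GGGGGG
GGGKGG
GGGGGG
GGGGGG
After op 6 paint(2,5,G):
GGGYGG
GGGGGG
GGGGGG
GGGKGG
GGGGGG
GGGGGG
After op 7 paint(1,0,R):
GGGYGG
RGGGGG
GGGGGG
GGGKGG
GGGGGG
GGGGGG

Answer: GGGYGG
RGGGGG
GGGGGG
GGGKGG
GGGGGG
GGGGGG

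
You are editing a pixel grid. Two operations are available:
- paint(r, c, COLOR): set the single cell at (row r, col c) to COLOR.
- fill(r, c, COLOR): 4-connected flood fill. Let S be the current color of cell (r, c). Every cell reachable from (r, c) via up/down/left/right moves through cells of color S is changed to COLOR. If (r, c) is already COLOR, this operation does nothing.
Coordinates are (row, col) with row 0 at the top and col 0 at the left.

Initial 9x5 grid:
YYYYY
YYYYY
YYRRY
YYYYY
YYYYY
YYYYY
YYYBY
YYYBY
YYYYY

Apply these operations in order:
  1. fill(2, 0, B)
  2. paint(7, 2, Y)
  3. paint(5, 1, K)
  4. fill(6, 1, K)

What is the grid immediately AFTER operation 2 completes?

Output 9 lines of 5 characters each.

After op 1 fill(2,0,B) [41 cells changed]:
BBBBB
BBBBB
BBRRB
BBBBB
BBBBB
BBBBB
BBBBB
BBBBB
BBBBB
After op 2 paint(7,2,Y):
BBBBB
BBBBB
BBRRB
BBBBB
BBBBB
BBBBB
BBBBB
BBYBB
BBBBB

Answer: BBBBB
BBBBB
BBRRB
BBBBB
BBBBB
BBBBB
BBBBB
BBYBB
BBBBB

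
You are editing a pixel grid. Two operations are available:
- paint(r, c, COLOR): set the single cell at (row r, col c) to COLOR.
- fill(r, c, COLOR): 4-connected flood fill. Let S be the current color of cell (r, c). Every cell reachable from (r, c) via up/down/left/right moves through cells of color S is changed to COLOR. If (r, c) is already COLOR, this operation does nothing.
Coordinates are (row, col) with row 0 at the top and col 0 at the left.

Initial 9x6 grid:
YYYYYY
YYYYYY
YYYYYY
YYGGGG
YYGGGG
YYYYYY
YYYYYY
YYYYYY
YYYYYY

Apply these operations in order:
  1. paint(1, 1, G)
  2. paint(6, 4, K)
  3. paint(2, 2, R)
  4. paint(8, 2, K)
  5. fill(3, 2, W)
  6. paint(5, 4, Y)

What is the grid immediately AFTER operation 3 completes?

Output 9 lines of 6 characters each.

Answer: YYYYYY
YGYYYY
YYRYYY
YYGGGG
YYGGGG
YYYYYY
YYYYKY
YYYYYY
YYYYYY

Derivation:
After op 1 paint(1,1,G):
YYYYYY
YGYYYY
YYYYYY
YYGGGG
YYGGGG
YYYYYY
YYYYYY
YYYYYY
YYYYYY
After op 2 paint(6,4,K):
YYYYYY
YGYYYY
YYYYYY
YYGGGG
YYGGGG
YYYYYY
YYYYKY
YYYYYY
YYYYYY
After op 3 paint(2,2,R):
YYYYYY
YGYYYY
YYRYYY
YYGGGG
YYGGGG
YYYYYY
YYYYKY
YYYYYY
YYYYYY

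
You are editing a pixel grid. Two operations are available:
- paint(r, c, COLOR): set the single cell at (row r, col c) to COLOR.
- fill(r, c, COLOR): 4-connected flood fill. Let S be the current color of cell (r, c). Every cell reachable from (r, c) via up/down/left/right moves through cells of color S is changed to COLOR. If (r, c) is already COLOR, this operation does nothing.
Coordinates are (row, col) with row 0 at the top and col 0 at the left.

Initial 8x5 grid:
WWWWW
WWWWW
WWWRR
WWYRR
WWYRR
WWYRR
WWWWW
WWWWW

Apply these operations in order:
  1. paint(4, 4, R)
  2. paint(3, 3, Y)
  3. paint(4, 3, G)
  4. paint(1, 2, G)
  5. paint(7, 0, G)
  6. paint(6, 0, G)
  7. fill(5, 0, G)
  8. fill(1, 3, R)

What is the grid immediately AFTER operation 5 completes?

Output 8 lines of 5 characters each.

Answer: WWWWW
WWGWW
WWWRR
WWYYR
WWYGR
WWYRR
WWWWW
GWWWW

Derivation:
After op 1 paint(4,4,R):
WWWWW
WWWWW
WWWRR
WWYRR
WWYRR
WWYRR
WWWWW
WWWWW
After op 2 paint(3,3,Y):
WWWWW
WWWWW
WWWRR
WWYYR
WWYRR
WWYRR
WWWWW
WWWWW
After op 3 paint(4,3,G):
WWWWW
WWWWW
WWWRR
WWYYR
WWYGR
WWYRR
WWWWW
WWWWW
After op 4 paint(1,2,G):
WWWWW
WWGWW
WWWRR
WWYYR
WWYGR
WWYRR
WWWWW
WWWWW
After op 5 paint(7,0,G):
WWWWW
WWGWW
WWWRR
WWYYR
WWYGR
WWYRR
WWWWW
GWWWW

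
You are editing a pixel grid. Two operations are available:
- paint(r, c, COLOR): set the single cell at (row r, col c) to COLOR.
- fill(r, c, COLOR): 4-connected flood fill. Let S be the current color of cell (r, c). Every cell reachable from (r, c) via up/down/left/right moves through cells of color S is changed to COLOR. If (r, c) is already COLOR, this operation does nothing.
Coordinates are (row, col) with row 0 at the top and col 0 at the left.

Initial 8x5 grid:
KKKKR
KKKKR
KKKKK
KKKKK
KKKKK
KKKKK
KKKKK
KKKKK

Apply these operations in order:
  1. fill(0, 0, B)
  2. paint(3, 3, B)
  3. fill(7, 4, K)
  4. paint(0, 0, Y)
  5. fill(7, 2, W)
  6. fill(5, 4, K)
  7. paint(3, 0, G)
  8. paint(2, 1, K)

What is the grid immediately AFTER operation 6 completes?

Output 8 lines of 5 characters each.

After op 1 fill(0,0,B) [38 cells changed]:
BBBBR
BBBBR
BBBBB
BBBBB
BBBBB
BBBBB
BBBBB
BBBBB
After op 2 paint(3,3,B):
BBBBR
BBBBR
BBBBB
BBBBB
BBBBB
BBBBB
BBBBB
BBBBB
After op 3 fill(7,4,K) [38 cells changed]:
KKKKR
KKKKR
KKKKK
KKKKK
KKKKK
KKKKK
KKKKK
KKKKK
After op 4 paint(0,0,Y):
YKKKR
KKKKR
KKKKK
KKKKK
KKKKK
KKKKK
KKKKK
KKKKK
After op 5 fill(7,2,W) [37 cells changed]:
YWWWR
WWWWR
WWWWW
WWWWW
WWWWW
WWWWW
WWWWW
WWWWW
After op 6 fill(5,4,K) [37 cells changed]:
YKKKR
KKKKR
KKKKK
KKKKK
KKKKK
KKKKK
KKKKK
KKKKK

Answer: YKKKR
KKKKR
KKKKK
KKKKK
KKKKK
KKKKK
KKKKK
KKKKK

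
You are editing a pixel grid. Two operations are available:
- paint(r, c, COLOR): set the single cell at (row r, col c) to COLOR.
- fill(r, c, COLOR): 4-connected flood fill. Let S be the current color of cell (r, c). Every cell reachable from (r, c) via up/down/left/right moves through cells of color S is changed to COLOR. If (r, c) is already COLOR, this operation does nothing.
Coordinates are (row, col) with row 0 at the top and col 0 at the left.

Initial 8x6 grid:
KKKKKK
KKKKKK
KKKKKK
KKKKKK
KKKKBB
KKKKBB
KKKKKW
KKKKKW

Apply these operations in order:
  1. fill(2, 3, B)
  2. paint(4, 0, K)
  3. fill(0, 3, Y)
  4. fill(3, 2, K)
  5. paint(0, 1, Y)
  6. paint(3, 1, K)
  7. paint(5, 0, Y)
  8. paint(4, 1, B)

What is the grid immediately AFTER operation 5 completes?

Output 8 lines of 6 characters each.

Answer: KYKKKK
KKKKKK
KKKKKK
KKKKKK
KKKKKK
KKKKKK
KKKKKW
KKKKKW

Derivation:
After op 1 fill(2,3,B) [42 cells changed]:
BBBBBB
BBBBBB
BBBBBB
BBBBBB
BBBBBB
BBBBBB
BBBBBW
BBBBBW
After op 2 paint(4,0,K):
BBBBBB
BBBBBB
BBBBBB
BBBBBB
KBBBBB
BBBBBB
BBBBBW
BBBBBW
After op 3 fill(0,3,Y) [45 cells changed]:
YYYYYY
YYYYYY
YYYYYY
YYYYYY
KYYYYY
YYYYYY
YYYYYW
YYYYYW
After op 4 fill(3,2,K) [45 cells changed]:
KKKKKK
KKKKKK
KKKKKK
KKKKKK
KKKKKK
KKKKKK
KKKKKW
KKKKKW
After op 5 paint(0,1,Y):
KYKKKK
KKKKKK
KKKKKK
KKKKKK
KKKKKK
KKKKKK
KKKKKW
KKKKKW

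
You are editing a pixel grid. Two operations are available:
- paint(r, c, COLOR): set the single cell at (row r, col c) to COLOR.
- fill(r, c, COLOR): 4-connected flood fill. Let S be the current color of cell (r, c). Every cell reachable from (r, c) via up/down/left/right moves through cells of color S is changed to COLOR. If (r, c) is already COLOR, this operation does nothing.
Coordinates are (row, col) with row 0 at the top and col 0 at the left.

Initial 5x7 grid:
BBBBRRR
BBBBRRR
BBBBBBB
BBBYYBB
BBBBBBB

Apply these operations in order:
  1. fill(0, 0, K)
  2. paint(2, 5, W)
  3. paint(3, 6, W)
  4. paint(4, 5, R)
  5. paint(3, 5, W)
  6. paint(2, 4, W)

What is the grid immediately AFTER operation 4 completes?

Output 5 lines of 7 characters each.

Answer: KKKKRRR
KKKKRRR
KKKKKWK
KKKYYKW
KKKKKRK

Derivation:
After op 1 fill(0,0,K) [27 cells changed]:
KKKKRRR
KKKKRRR
KKKKKKK
KKKYYKK
KKKKKKK
After op 2 paint(2,5,W):
KKKKRRR
KKKKRRR
KKKKKWK
KKKYYKK
KKKKKKK
After op 3 paint(3,6,W):
KKKKRRR
KKKKRRR
KKKKKWK
KKKYYKW
KKKKKKK
After op 4 paint(4,5,R):
KKKKRRR
KKKKRRR
KKKKKWK
KKKYYKW
KKKKKRK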